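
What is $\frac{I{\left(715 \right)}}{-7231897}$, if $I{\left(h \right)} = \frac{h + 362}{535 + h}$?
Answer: $- \frac{1077}{9039871250} \approx -1.1914 \cdot 10^{-7}$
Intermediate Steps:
$I{\left(h \right)} = \frac{362 + h}{535 + h}$
$\frac{I{\left(715 \right)}}{-7231897} = \frac{\frac{1}{535 + 715} \left(362 + 715\right)}{-7231897} = \frac{1}{1250} \cdot 1077 \left(- \frac{1}{7231897}\right) = \frac{1077}{1250} \left(- \frac{1}{7231897}\right) = - \frac{1077}{9039871250}$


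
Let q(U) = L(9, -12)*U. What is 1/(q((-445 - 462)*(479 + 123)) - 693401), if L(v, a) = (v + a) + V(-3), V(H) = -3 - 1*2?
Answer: 1/3674711 ≈ 2.7213e-7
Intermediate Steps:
V(H) = -5 (V(H) = -3 - 2 = -5)
L(v, a) = -5 + a + v (L(v, a) = (v + a) - 5 = (a + v) - 5 = -5 + a + v)
q(U) = -8*U (q(U) = (-5 - 12 + 9)*U = -8*U)
1/(q((-445 - 462)*(479 + 123)) - 693401) = 1/(-8*(-445 - 462)*(479 + 123) - 693401) = 1/(-(-7256)*602 - 693401) = 1/(-8*(-546014) - 693401) = 1/(4368112 - 693401) = 1/3674711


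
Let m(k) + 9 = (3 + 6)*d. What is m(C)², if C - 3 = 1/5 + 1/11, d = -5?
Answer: 2916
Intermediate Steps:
C = 181/55 (C = 3 + (1/5 + 1/11) = 3 + (1*(⅕) + 1*(1/11)) = 3 + (⅕ + 1/11) = 3 + 16/55 = 181/55 ≈ 3.2909)
m(k) = -54 (m(k) = -9 + (3 + 6)*(-5) = -9 + 9*(-5) = -9 - 45 = -54)
m(C)² = (-54)² = 2916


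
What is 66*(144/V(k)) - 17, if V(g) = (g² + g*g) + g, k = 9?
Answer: 733/19 ≈ 38.579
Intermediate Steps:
V(g) = g + 2*g² (V(g) = (g² + g²) + g = 2*g² + g = g + 2*g²)
66*(144/V(k)) - 17 = 66*(144/((9*(1 + 2*9)))) - 17 = 66*(144/((9*(1 + 18)))) - 17 = 66*(144/((9*19))) - 17 = 66*(144/171) - 17 = 66*(144*(1/171)) - 17 = 66*(16/19) - 17 = 1056/19 - 17 = 733/19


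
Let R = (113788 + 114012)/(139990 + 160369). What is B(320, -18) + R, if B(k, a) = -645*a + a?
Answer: 3481989328/300359 ≈ 11593.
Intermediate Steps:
R = 227800/300359 ≈ 0.75843
B(k, a) = -644*a
B(320, -18) + R = -644*(-18) + 227800/300359 = 11592 + 227800/300359 = 3481989328/300359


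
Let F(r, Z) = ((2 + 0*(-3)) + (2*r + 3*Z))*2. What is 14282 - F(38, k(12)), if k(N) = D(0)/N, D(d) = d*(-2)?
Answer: 14126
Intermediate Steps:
D(d) = -2*d
k(N) = 0 (k(N) = (-2*0)/N = 0/N = 0)
F(r, Z) = 4 + 4*r + 6*Z (F(r, Z) = ((2 + 0) + (2*r + 3*Z))*2 = (2 + (2*r + 3*Z))*2 = (2 + 2*r + 3*Z)*2 = 4 + 4*r + 6*Z)
14282 - F(38, k(12)) = 14282 - (4 + 4*38 + 6*0) = 14282 - (4 + 152 + 0) = 14282 - 1*156 = 14282 - 156 = 14126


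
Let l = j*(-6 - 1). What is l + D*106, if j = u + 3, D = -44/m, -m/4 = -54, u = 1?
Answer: -1339/27 ≈ -49.593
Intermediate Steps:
m = 216 (m = -4*(-54) = 216)
D = -11/54 (D = -44/216 = -44*1/216 = -11/54 ≈ -0.20370)
j = 4 (j = 1 + 3 = 4)
l = -28 (l = 4*(-6 - 1) = 4*(-7) = -28)
l + D*106 = -28 - 11/54*106 = -28 - 583/27 = -1339/27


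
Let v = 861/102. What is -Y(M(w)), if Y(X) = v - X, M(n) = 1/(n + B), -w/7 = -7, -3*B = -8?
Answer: -44383/5270 ≈ -8.4218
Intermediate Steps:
B = 8/3 (B = -1/3*(-8) = 8/3 ≈ 2.6667)
w = 49 (w = -7*(-7) = 49)
M(n) = 1/(8/3 + n) (M(n) = 1/(n + 8/3) = 1/(8/3 + n))
v = 287/34 (v = 861*(1/102) = 287/34 ≈ 8.4412)
Y(X) = 287/34 - X
-Y(M(w)) = -(287/34 - 3/(8 + 3*49)) = -(287/34 - 3/(8 + 147)) = -(287/34 - 3/155) = -1*44383/5270 = -44383/5270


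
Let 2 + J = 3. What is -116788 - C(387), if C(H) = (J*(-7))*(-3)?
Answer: -116809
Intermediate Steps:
J = 1 (J = -2 + 3 = 1)
C(H) = 21 (C(H) = (1*(-7))*(-3) = -7*(-3) = 21)
-116788 - C(387) = -116788 - 1*21 = -116788 - 21 = -116809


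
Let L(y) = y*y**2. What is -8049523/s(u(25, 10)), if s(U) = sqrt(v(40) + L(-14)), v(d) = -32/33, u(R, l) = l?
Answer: 8049523*I*sqrt(4422)/3484 ≈ 1.5364e+5*I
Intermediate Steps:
L(y) = y**3
v(d) = -32/33 (v(d) = -32*1/33 = -32/33)
s(U) = 26*I*sqrt(4422)/33 (s(U) = sqrt(-32/33 + (-14)**3) = sqrt(-32/33 - 2744) = sqrt(-90584/33) = 26*I*sqrt(4422)/33)
-8049523/s(u(25, 10)) = -8049523*(-I*sqrt(4422)/3484) = -(-8049523)*I*sqrt(4422)/3484 = 8049523*I*sqrt(4422)/3484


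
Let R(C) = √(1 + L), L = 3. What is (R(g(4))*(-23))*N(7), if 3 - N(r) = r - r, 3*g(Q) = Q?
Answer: -138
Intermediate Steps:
g(Q) = Q/3
N(r) = 3 (N(r) = 3 - (r - r) = 3 - 1*0 = 3 + 0 = 3)
R(C) = 2 (R(C) = √(1 + 3) = √4 = 2)
(R(g(4))*(-23))*N(7) = (2*(-23))*3 = -46*3 = -138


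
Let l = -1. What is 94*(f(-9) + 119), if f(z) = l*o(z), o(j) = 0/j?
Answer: 11186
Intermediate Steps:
o(j) = 0
f(z) = 0 (f(z) = -1*0 = 0)
94*(f(-9) + 119) = 94*(0 + 119) = 94*119 = 11186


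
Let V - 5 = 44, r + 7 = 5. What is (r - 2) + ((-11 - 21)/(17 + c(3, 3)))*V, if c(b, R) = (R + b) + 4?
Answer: -1676/27 ≈ -62.074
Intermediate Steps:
r = -2 (r = -7 + 5 = -2)
c(b, R) = 4 + R + b
V = 49 (V = 5 + 44 = 49)
(r - 2) + ((-11 - 21)/(17 + c(3, 3)))*V = (-2 - 2) + ((-11 - 21)/(17 + (4 + 3 + 3)))*49 = -4 - 32/(17 + 10)*49 = -4 - 32/27*49 = -4 - 1568/27 = -1676/27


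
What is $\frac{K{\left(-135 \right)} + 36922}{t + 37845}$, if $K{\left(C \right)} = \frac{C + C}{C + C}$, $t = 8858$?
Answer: $\frac{36923}{46703} \approx 0.79059$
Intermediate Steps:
$K{\left(C \right)} = 1$ ($K{\left(C \right)} = \frac{2 C}{2 C} = 2 C \frac{1}{2 C} = 1$)
$\frac{K{\left(-135 \right)} + 36922}{t + 37845} = \frac{1 + 36922}{8858 + 37845} = \frac{36923}{46703}$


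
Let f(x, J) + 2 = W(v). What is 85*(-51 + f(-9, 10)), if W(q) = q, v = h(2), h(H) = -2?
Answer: -4675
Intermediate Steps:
v = -2
f(x, J) = -4 (f(x, J) = -2 - 2 = -4)
85*(-51 + f(-9, 10)) = 85*(-51 - 4) = 85*(-55) = -4675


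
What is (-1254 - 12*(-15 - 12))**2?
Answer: 864900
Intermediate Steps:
(-1254 - 12*(-15 - 12))**2 = (-1254 - 12*(-27))**2 = (-1254 + 324)**2 = (-930)**2 = 864900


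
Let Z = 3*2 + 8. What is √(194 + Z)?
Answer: 4*√13 ≈ 14.422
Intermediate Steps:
Z = 14 (Z = 6 + 8 = 14)
√(194 + Z) = √(194 + 14) = √208 = 4*√13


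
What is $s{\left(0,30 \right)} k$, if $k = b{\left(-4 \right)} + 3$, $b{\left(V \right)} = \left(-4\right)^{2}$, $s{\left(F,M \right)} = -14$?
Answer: $-266$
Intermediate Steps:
$b{\left(V \right)} = 16$
$k = 19$ ($k = 16 + 3 = 19$)
$s{\left(0,30 \right)} k = \left(-14\right) 19 = -266$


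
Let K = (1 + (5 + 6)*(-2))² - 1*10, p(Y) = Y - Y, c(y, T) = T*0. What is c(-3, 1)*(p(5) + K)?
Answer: 0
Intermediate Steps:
c(y, T) = 0
p(Y) = 0
K = 431 (K = (1 + 11*(-2))² - 10 = (1 - 22)² - 10 = (-21)² - 10 = 441 - 10 = 431)
c(-3, 1)*(p(5) + K) = 0*(0 + 431) = 0*431 = 0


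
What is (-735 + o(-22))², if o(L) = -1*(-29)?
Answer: 498436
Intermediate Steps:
o(L) = 29
(-735 + o(-22))² = (-735 + 29)² = (-706)² = 498436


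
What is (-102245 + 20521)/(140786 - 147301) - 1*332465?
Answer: -2165927751/6515 ≈ -3.3245e+5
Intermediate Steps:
(-102245 + 20521)/(140786 - 147301) - 1*332465 = -81724/(-6515) - 332465 = -81724*(-1/6515) - 332465 = 81724/6515 - 332465 = -2165927751/6515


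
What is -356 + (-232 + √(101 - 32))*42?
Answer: -10100 + 42*√69 ≈ -9751.1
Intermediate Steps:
-356 + (-232 + √(101 - 32))*42 = -356 + (-232 + √69)*42 = -356 + (-9744 + 42*√69) = -10100 + 42*√69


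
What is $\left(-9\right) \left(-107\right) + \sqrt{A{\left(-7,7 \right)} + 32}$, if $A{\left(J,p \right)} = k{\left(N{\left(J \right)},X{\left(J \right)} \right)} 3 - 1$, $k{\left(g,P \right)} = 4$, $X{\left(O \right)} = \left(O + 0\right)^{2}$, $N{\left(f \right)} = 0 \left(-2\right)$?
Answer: $963 + \sqrt{43} \approx 969.56$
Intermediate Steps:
$N{\left(f \right)} = 0$
$X{\left(O \right)} = O^{2}$
$A{\left(J,p \right)} = 11$ ($A{\left(J,p \right)} = 4 \cdot 3 - 1 = 12 - 1 = 11$)
$\left(-9\right) \left(-107\right) + \sqrt{A{\left(-7,7 \right)} + 32} = \left(-9\right) \left(-107\right) + \sqrt{11 + 32} = 963 + \sqrt{43}$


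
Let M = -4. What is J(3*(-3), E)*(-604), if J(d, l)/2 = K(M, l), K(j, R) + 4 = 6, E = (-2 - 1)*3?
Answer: -2416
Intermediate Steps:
E = -9 (E = -3*3 = -9)
K(j, R) = 2 (K(j, R) = -4 + 6 = 2)
J(d, l) = 4 (J(d, l) = 2*2 = 4)
J(3*(-3), E)*(-604) = 4*(-604) = -2416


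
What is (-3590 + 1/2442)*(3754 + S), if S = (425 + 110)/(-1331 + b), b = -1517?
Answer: -31241460213201/2318272 ≈ -1.3476e+7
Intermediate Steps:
S = -535/2848 (S = (425 + 110)/(-1331 - 1517) = 535/(-2848) = 535*(-1/2848) = -535/2848 ≈ -0.18785)
(-3590 + 1/2442)*(3754 + S) = (-3590 + 1/2442)*(3754 - 535/2848) = (-3590 + 1/2442)*(10690857/2848) = -8766779/2442*10690857/2848 = -31241460213201/2318272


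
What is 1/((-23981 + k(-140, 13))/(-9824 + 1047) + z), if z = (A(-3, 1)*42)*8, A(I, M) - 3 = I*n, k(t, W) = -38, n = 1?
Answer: 8777/24019 ≈ 0.36542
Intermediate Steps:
A(I, M) = 3 + I (A(I, M) = 3 + I*1 = 3 + I)
z = 0 (z = ((3 - 3)*42)*8 = (0*42)*8 = 0*8 = 0)
1/((-23981 + k(-140, 13))/(-9824 + 1047) + z) = 1/((-23981 - 38)/(-9824 + 1047) + 0) = 1/(-24019/(-8777) + 0) = 1/(-24019*(-1/8777) + 0) = 1/(24019/8777 + 0) = 1/(24019/8777) = 8777/24019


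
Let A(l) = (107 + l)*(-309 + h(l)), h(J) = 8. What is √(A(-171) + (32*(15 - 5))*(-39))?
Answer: 8*√106 ≈ 82.365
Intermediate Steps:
A(l) = -32207 - 301*l (A(l) = (107 + l)*(-309 + 8) = (107 + l)*(-301) = -32207 - 301*l)
√(A(-171) + (32*(15 - 5))*(-39)) = √((-32207 - 301*(-171)) + (32*(15 - 5))*(-39)) = √((-32207 + 51471) + (32*10)*(-39)) = √(19264 + 320*(-39)) = √(19264 - 12480) = √6784 = 8*√106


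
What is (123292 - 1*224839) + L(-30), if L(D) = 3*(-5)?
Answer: -101562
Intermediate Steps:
L(D) = -15
(123292 - 1*224839) + L(-30) = (123292 - 1*224839) - 15 = (123292 - 224839) - 15 = -101547 - 15 = -101562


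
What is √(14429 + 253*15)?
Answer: 4*√1139 ≈ 135.00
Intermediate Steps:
√(14429 + 253*15) = √(14429 + 3795) = √18224 = 4*√1139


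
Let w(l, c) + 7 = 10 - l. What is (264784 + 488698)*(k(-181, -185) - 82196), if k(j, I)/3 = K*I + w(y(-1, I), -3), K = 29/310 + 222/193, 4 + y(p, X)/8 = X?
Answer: -353169126753373/5983 ≈ -5.9029e+10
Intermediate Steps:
y(p, X) = -32 + 8*X
w(l, c) = 3 - l (w(l, c) = -7 + (10 - l) = 3 - l)
K = 74417/59830 (K = 29*(1/310) + 222*(1/193) = 29/310 + 222/193 = 74417/59830 ≈ 1.2438)
k(j, I) = 105 - 1212669*I/59830 (k(j, I) = 3*(74417*I/59830 + (3 - (-32 + 8*I))) = 3*(74417*I/59830 + (3 + (32 - 8*I))) = 3*(74417*I/59830 + (35 - 8*I)) = 3*(35 - 404223*I/59830) = 105 - 1212669*I/59830)
(264784 + 488698)*(k(-181, -185) - 82196) = (264784 + 488698)*((105 - 1212669/59830*(-185)) - 82196) = 753482*((105 + 44868753/11966) - 82196) = 753482*(46125183/11966 - 82196) = 753482*(-937432153/11966) = -353169126753373/5983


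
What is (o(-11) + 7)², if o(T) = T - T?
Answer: 49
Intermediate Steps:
o(T) = 0
(o(-11) + 7)² = (0 + 7)² = 7² = 49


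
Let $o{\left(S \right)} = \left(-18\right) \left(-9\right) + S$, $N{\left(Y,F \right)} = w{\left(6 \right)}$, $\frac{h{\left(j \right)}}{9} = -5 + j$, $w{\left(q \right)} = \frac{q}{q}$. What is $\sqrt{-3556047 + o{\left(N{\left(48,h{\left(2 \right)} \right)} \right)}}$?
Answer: $2 i \sqrt{888971} \approx 1885.7 i$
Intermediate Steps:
$w{\left(q \right)} = 1$
$h{\left(j \right)} = -45 + 9 j$ ($h{\left(j \right)} = 9 \left(-5 + j\right) = -45 + 9 j$)
$N{\left(Y,F \right)} = 1$
$o{\left(S \right)} = 162 + S$
$\sqrt{-3556047 + o{\left(N{\left(48,h{\left(2 \right)} \right)} \right)}} = \sqrt{-3556047 + \left(162 + 1\right)} = \sqrt{-3556047 + 163} = \sqrt{-3555884} = 2 i \sqrt{888971}$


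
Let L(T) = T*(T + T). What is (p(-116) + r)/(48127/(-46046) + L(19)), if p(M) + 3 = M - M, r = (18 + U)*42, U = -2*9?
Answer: -46046/11065695 ≈ -0.0041611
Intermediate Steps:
U = -18
L(T) = 2*T**2 (L(T) = T*(2*T) = 2*T**2)
r = 0 (r = (18 - 18)*42 = 0*42 = 0)
p(M) = -3 (p(M) = -3 + (M - M) = -3 + 0 = -3)
(p(-116) + r)/(48127/(-46046) + L(19)) = (-3 + 0)/(48127/(-46046) + 2*19**2) = -3/(48127*(-1/46046) + 2*361) = -3/(-48127/46046 + 722) = -3/33197085/46046 = -3*46046/33197085 = -46046/11065695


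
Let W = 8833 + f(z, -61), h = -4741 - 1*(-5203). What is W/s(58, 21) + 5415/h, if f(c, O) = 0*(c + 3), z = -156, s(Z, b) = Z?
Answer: 366243/2233 ≈ 164.01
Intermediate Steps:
h = 462 (h = -4741 + 5203 = 462)
f(c, O) = 0 (f(c, O) = 0*(3 + c) = 0)
W = 8833 (W = 8833 + 0 = 8833)
W/s(58, 21) + 5415/h = 8833/58 + 5415/462 = 8833*(1/58) + 5415*(1/462) = 8833/58 + 1805/154 = 366243/2233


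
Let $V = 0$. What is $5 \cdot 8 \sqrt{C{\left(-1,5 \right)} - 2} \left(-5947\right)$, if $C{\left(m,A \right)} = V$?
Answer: $- 237880 i \sqrt{2} \approx - 3.3641 \cdot 10^{5} i$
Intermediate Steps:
$C{\left(m,A \right)} = 0$
$5 \cdot 8 \sqrt{C{\left(-1,5 \right)} - 2} \left(-5947\right) = 5 \cdot 8 \sqrt{0 - 2} \left(-5947\right) = 40 \sqrt{-2} \left(-5947\right) = 40 i \sqrt{2} \left(-5947\right) = - 237880 i \sqrt{2}$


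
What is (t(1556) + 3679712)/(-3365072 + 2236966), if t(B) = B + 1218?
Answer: -1841243/564053 ≈ -3.2643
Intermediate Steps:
t(B) = 1218 + B
(t(1556) + 3679712)/(-3365072 + 2236966) = ((1218 + 1556) + 3679712)/(-3365072 + 2236966) = (2774 + 3679712)/(-1128106) = 3682486*(-1/1128106) = -1841243/564053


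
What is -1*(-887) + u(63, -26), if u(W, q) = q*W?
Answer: -751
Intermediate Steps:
u(W, q) = W*q
-1*(-887) + u(63, -26) = -1*(-887) + 63*(-26) = 887 - 1638 = -751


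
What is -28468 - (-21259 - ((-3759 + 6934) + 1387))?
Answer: -2647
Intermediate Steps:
-28468 - (-21259 - ((-3759 + 6934) + 1387)) = -28468 - (-21259 - (3175 + 1387)) = -28468 - (-21259 - 1*4562) = -28468 - (-21259 - 4562) = -28468 - 1*(-25821) = -28468 + 25821 = -2647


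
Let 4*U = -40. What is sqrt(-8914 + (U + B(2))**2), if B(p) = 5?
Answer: I*sqrt(8889) ≈ 94.281*I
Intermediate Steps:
U = -10 (U = (1/4)*(-40) = -10)
sqrt(-8914 + (U + B(2))**2) = sqrt(-8914 + (-10 + 5)**2) = sqrt(-8914 + (-5)**2) = sqrt(-8914 + 25) = sqrt(-8889) = I*sqrt(8889)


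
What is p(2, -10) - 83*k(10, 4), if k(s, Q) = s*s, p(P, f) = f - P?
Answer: -8312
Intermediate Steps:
k(s, Q) = s²
p(2, -10) - 83*k(10, 4) = (-10 - 1*2) - 83*10² = (-10 - 2) - 83*100 = -12 - 8300 = -8312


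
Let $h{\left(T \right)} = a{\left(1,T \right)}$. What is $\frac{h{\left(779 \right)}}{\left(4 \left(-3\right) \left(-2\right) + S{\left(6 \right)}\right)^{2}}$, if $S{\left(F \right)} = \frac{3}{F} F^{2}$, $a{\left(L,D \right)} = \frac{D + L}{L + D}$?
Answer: $\frac{1}{1764} \approx 0.00056689$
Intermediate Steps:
$a{\left(L,D \right)} = 1$ ($a{\left(L,D \right)} = \frac{D + L}{D + L} = 1$)
$S{\left(F \right)} = 3 F$
$h{\left(T \right)} = 1$
$\frac{h{\left(779 \right)}}{\left(4 \left(-3\right) \left(-2\right) + S{\left(6 \right)}\right)^{2}} = 1 \frac{1}{\left(4 \left(-3\right) \left(-2\right) + 3 \cdot 6\right)^{2}} = 1 \frac{1}{\left(\left(-12\right) \left(-2\right) + 18\right)^{2}} = 1 \frac{1}{\left(24 + 18\right)^{2}} = 1 \frac{1}{42^{2}} = 1 \cdot \frac{1}{1764} = \frac{1}{1764}$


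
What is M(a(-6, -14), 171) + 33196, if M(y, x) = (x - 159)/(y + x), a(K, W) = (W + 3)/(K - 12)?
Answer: 102542660/3089 ≈ 33196.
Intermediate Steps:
a(K, W) = (3 + W)/(-12 + K)
M(y, x) = (-159 + x)/(x + y)
M(a(-6, -14), 171) + 33196 = (-159 + 171)/(171 + (3 - 14)/(-12 - 6)) + 33196 = 12/(171 - 11/(-18)) + 33196 = 12/(171 - 1/18*(-11)) + 33196 = 12/(171 + 11/18) + 33196 = 12/(3089/18) + 33196 = (18/3089)*12 + 33196 = 216/3089 + 33196 = 102542660/3089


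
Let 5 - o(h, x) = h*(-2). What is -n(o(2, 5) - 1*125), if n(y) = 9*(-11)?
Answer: 99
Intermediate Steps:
o(h, x) = 5 + 2*h (o(h, x) = 5 - h*(-2) = 5 - (-2)*h = 5 + 2*h)
n(y) = -99
-n(o(2, 5) - 1*125) = -1*(-99) = 99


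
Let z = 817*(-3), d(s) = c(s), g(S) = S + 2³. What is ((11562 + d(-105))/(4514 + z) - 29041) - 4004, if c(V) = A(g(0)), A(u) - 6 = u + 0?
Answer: -68160259/2063 ≈ -33039.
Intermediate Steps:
g(S) = 8 + S (g(S) = S + 8 = 8 + S)
A(u) = 6 + u (A(u) = 6 + (u + 0) = 6 + u)
c(V) = 14 (c(V) = 6 + (8 + 0) = 6 + 8 = 14)
d(s) = 14
z = -2451
((11562 + d(-105))/(4514 + z) - 29041) - 4004 = ((11562 + 14)/(4514 - 2451) - 29041) - 4004 = (11576/2063 - 29041) - 4004 = -59900007/2063 - 4004 = -68160259/2063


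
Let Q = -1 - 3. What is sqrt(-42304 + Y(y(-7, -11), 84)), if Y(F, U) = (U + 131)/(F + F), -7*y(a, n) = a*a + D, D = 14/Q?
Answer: I*sqrt(7152171)/13 ≈ 205.72*I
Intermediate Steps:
Q = -4
D = -7/2 (D = 14/(-4) = 14*(-1/4) = -7/2 ≈ -3.5000)
y(a, n) = 1/2 - a**2/7 (y(a, n) = -(a*a - 7/2)/7 = -(a**2 - 7/2)/7 = -(-7/2 + a**2)/7 = 1/2 - a**2/7)
Y(F, U) = (131 + U)/(2*F) (Y(F, U) = (131 + U)/((2*F)) = (131 + U)*(1/(2*F)) = (131 + U)/(2*F))
sqrt(-42304 + Y(y(-7, -11), 84)) = sqrt(-42304 + (131 + 84)/(2*(1/2 - 1/7*(-7)**2))) = sqrt(-42304 + (1/2)*215/(1/2 - 1/7*49)) = sqrt(-42304 + (1/2)*215/(1/2 - 7)) = sqrt(-42304 + (1/2)*215/(-13/2)) = sqrt(-42304 + (1/2)*(-2/13)*215) = sqrt(-42304 - 215/13) = sqrt(-550167/13) = I*sqrt(7152171)/13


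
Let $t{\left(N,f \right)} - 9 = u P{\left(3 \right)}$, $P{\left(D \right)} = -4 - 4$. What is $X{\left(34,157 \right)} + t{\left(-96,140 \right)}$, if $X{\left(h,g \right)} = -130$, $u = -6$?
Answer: $-73$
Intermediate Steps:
$P{\left(D \right)} = -8$
$t{\left(N,f \right)} = 57$ ($t{\left(N,f \right)} = 9 - -48 = 9 + 48 = 57$)
$X{\left(34,157 \right)} + t{\left(-96,140 \right)} = -130 + 57 = -73$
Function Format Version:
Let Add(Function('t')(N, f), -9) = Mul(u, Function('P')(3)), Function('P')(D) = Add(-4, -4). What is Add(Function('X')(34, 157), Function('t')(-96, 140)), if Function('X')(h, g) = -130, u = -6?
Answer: -73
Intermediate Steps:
Function('P')(D) = -8
Function('t')(N, f) = 57 (Function('t')(N, f) = Add(9, Mul(-6, -8)) = Add(9, 48) = 57)
Add(Function('X')(34, 157), Function('t')(-96, 140)) = Add(-130, 57) = -73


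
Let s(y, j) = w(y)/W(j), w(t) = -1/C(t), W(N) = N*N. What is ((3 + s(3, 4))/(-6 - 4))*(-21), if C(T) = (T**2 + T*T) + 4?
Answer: 4431/704 ≈ 6.2940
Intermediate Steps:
C(T) = 4 + 2*T**2 (C(T) = (T**2 + T**2) + 4 = 2*T**2 + 4 = 4 + 2*T**2)
W(N) = N**2
w(t) = -1/(4 + 2*t**2)
s(y, j) = -1/(j**2*(4 + 2*y**2)) (s(y, j) = (-1/(4 + 2*y**2))/(j**2) = (-1/(4 + 2*y**2))/j**2 = -1/(j**2*(4 + 2*y**2)))
((3 + s(3, 4))/(-6 - 4))*(-21) = ((3 - 1/2/(4**2*(2 + 3**2)))/(-6 - 4))*(-21) = ((3 - 1/2*1/16/(2 + 9))/(-10))*(-21) = ((3 - 1/2*1/16/11)*(-1/10))*(-21) = ((3 - 1/2*1/16*1/11)*(-1/10))*(-21) = ((3 - 1/352)*(-1/10))*(-21) = ((1055/352)*(-1/10))*(-21) = -211/704*(-21) = 4431/704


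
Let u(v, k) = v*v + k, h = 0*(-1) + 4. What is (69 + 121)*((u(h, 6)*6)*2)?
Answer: 50160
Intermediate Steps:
h = 4 (h = 0 + 4 = 4)
u(v, k) = k + v² (u(v, k) = v² + k = k + v²)
(69 + 121)*((u(h, 6)*6)*2) = (69 + 121)*(((6 + 4²)*6)*2) = 190*(((6 + 16)*6)*2) = 190*((22*6)*2) = 190*(132*2) = 190*264 = 50160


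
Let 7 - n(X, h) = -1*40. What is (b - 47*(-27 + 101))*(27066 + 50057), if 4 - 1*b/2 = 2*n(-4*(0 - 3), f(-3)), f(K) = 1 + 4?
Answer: -282115934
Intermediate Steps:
f(K) = 5
n(X, h) = 47 (n(X, h) = 7 - (-1)*40 = 7 - 1*(-40) = 7 + 40 = 47)
b = -180 (b = 8 - 4*47 = 8 - 2*94 = 8 - 188 = -180)
(b - 47*(-27 + 101))*(27066 + 50057) = (-180 - 47*(-27 + 101))*(27066 + 50057) = (-180 - 47*74)*77123 = (-180 - 3478)*77123 = -3658*77123 = -282115934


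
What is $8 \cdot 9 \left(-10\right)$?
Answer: $-720$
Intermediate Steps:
$8 \cdot 9 \left(-10\right) = 72 \left(-10\right) = -720$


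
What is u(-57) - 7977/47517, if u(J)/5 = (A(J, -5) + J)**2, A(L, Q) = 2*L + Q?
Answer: 2453141661/15839 ≈ 1.5488e+5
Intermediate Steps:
A(L, Q) = Q + 2*L
u(J) = 5*(-5 + 3*J)**2 (u(J) = 5*((-5 + 2*J) + J)**2 = 5*(-5 + 3*J)**2)
u(-57) - 7977/47517 = 5*(-5 + 3*(-57))**2 - 7977/47517 = 5*(-5 - 171)**2 - 7977/47517 = 5*(-176)**2 - 1*2659/15839 = 5*30976 - 2659/15839 = 154880 - 2659/15839 = 2453141661/15839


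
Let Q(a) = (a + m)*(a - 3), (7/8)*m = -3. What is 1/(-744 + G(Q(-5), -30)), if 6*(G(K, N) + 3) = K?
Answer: -21/15451 ≈ -0.0013591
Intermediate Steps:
m = -24/7 (m = (8/7)*(-3) = -24/7 ≈ -3.4286)
Q(a) = (-3 + a)*(-24/7 + a) (Q(a) = (a - 24/7)*(a - 3) = (-24/7 + a)*(-3 + a) = (-3 + a)*(-24/7 + a))
G(K, N) = -3 + K/6
1/(-744 + G(Q(-5), -30)) = 1/(-744 + (-3 + (72/7 + (-5)² - 45/7*(-5))/6)) = 1/(-744 + (-3 + (72/7 + 25 + 225/7)/6)) = 1/(-744 + (-3 + (⅙)*(472/7))) = 1/(-744 + (-3 + 236/21)) = 1/(-744 + 173/21) = 1/(-15451/21) = -21/15451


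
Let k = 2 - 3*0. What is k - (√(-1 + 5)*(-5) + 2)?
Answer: 10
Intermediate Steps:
k = 2 (k = 2 + 0 = 2)
k - (√(-1 + 5)*(-5) + 2) = 2 - (√(-1 + 5)*(-5) + 2) = 2 - (√4*(-5) + 2) = 2 - (2*(-5) + 2) = 2 - (-10 + 2) = 2 - 1*(-8) = 2 + 8 = 10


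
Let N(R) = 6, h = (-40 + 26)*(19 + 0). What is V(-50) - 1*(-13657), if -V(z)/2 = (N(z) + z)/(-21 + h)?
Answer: 3919471/287 ≈ 13657.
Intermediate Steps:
h = -266 (h = -14*19 = -266)
V(z) = 12/287 + 2*z/287 (V(z) = -2*(6 + z)/(-21 - 266) = -2*(6 + z)/(-287) = -2*(6 + z)*(-1)/287 = -2*(-6/287 - z/287) = 12/287 + 2*z/287)
V(-50) - 1*(-13657) = (12/287 + (2/287)*(-50)) - 1*(-13657) = (12/287 - 100/287) + 13657 = -88/287 + 13657 = 3919471/287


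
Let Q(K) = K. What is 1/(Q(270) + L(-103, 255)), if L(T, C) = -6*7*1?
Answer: 1/228 ≈ 0.0043860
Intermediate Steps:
L(T, C) = -42 (L(T, C) = -42*1 = -42)
1/(Q(270) + L(-103, 255)) = 1/(270 - 42) = 1/228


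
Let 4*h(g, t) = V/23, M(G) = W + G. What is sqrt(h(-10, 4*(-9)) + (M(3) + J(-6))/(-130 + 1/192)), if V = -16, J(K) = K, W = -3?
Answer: 2*I*sqrt(10525335095)/574057 ≈ 0.35743*I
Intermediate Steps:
M(G) = -3 + G
h(g, t) = -4/23 (h(g, t) = (-16/23)/4 = (-16*1/23)/4 = (1/4)*(-16/23) = -4/23)
sqrt(h(-10, 4*(-9)) + (M(3) + J(-6))/(-130 + 1/192)) = sqrt(-4/23 + ((-3 + 3) - 6)/(-130 + 1/192)) = sqrt(-4/23 + (0 - 6)/(-130 + 1/192)) = sqrt(-4/23 - 6/(-24959/192)) = sqrt(-4/23 - 6*(-192/24959)) = sqrt(-4/23 + 1152/24959) = sqrt(-73340/574057) = 2*I*sqrt(10525335095)/574057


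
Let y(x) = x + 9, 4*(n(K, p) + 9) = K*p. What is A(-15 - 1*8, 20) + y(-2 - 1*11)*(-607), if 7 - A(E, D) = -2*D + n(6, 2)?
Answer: 2481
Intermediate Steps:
n(K, p) = -9 + K*p/4 (n(K, p) = -9 + (K*p)/4 = -9 + K*p/4)
A(E, D) = 13 + 2*D (A(E, D) = 7 - (-2*D + (-9 + (¼)*6*2)) = 7 - (-2*D + (-9 + 3)) = 7 - (-2*D - 6) = 7 - (-6 - 2*D) = 7 + (6 + 2*D) = 13 + 2*D)
y(x) = 9 + x
A(-15 - 1*8, 20) + y(-2 - 1*11)*(-607) = (13 + 2*20) + (9 + (-2 - 1*11))*(-607) = (13 + 40) + (9 + (-2 - 11))*(-607) = 53 + (9 - 13)*(-607) = 53 - 4*(-607) = 53 + 2428 = 2481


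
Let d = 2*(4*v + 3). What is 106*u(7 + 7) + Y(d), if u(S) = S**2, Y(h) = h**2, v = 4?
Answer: 22220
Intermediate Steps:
d = 38 (d = 2*(4*4 + 3) = 2*(16 + 3) = 2*19 = 38)
106*u(7 + 7) + Y(d) = 106*(7 + 7)**2 + 38**2 = 106*14**2 + 1444 = 106*196 + 1444 = 20776 + 1444 = 22220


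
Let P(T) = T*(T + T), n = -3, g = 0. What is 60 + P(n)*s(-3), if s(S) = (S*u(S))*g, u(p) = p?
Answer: 60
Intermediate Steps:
s(S) = 0 (s(S) = (S*S)*0 = S**2*0 = 0)
P(T) = 2*T**2 (P(T) = T*(2*T) = 2*T**2)
60 + P(n)*s(-3) = 60 + (2*(-3)**2)*0 = 60 + (2*9)*0 = 60 + 18*0 = 60 + 0 = 60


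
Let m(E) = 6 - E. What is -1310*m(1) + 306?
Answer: -6244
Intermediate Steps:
-1310*m(1) + 306 = -1310*(6 - 1*1) + 306 = -1310*(6 - 1) + 306 = -1310*5 + 306 = -6550 + 306 = -6244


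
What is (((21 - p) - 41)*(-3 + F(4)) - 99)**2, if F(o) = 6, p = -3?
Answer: 22500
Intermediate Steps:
(((21 - p) - 41)*(-3 + F(4)) - 99)**2 = (((21 - 1*(-3)) - 41)*(-3 + 6) - 99)**2 = (((21 + 3) - 41)*3 - 99)**2 = ((24 - 41)*3 - 99)**2 = (-17*3 - 99)**2 = (-51 - 99)**2 = (-150)**2 = 22500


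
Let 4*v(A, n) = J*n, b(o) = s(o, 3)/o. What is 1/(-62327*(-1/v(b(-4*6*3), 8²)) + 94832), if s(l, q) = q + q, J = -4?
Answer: 64/6006921 ≈ 1.0654e-5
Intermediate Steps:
s(l, q) = 2*q
b(o) = 6/o (b(o) = (2*3)/o = 6/o)
v(A, n) = -n (v(A, n) = (-4*n)/4 = -n)
1/(-62327*(-1/v(b(-4*6*3), 8²)) + 94832) = 1/(-62327/((-(-1)*8²)) + 94832) = 1/(-62327/((-(-1)*64)) + 94832) = 1/(-62327/((-1*(-64))) + 94832) = 1/(-62327/64 + 94832) = 1/(6006921/64) = 64/6006921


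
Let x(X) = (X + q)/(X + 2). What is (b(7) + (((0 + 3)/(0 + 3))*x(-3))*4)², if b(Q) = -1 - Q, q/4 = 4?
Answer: 3600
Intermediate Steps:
q = 16 (q = 4*4 = 16)
x(X) = (16 + X)/(2 + X) (x(X) = (X + 16)/(X + 2) = (16 + X)/(2 + X))
(b(7) + (((0 + 3)/(0 + 3))*x(-3))*4)² = ((-1 - 1*7) + (((0 + 3)/(0 + 3))*((16 - 3)/(2 - 3)))*4)² = ((-1 - 7) + ((3/3)*(13/(-1)))*4)² = (-8 + ((3*(⅓))*(-1*13))*4)² = (-8 + (1*(-13))*4)² = (-8 - 13*4)² = (-8 - 52)² = (-60)² = 3600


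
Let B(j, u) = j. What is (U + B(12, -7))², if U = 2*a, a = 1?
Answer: 196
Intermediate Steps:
U = 2 (U = 2*1 = 2)
(U + B(12, -7))² = (2 + 12)² = 14² = 196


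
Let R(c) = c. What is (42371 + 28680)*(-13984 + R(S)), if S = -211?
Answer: -1008568945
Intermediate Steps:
(42371 + 28680)*(-13984 + R(S)) = (42371 + 28680)*(-13984 - 211) = 71051*(-14195) = -1008568945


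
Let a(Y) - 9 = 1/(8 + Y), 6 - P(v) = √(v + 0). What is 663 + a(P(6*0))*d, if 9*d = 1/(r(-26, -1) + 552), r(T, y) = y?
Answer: 46029565/69426 ≈ 663.00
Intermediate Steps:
P(v) = 6 - √v (P(v) = 6 - √(v + 0) = 6 - √v)
a(Y) = 9 + 1/(8 + Y)
d = 1/4959 (d = 1/(9*(-1 + 552)) = (⅑)/551 = (⅑)*(1/551) = 1/4959 ≈ 0.00020165)
663 + a(P(6*0))*d = 663 + ((73 + 9*(6 - √(6*0)))/(8 + (6 - √(6*0))))*(1/4959) = 663 + ((73 + 9*(6 - √0))/(8 + (6 - √0)))*(1/4959) = 663 + ((73 + 9*(6 - 1*0))/(8 + (6 - 1*0)))*(1/4959) = 663 + ((73 + 9*(6 + 0))/(8 + (6 + 0)))*(1/4959) = 663 + ((73 + 9*6)/(8 + 6))*(1/4959) = 663 + ((73 + 54)/14)*(1/4959) = 663 + ((1/14)*127)*(1/4959) = 663 + (127/14)*(1/4959) = 663 + 127/69426 = 46029565/69426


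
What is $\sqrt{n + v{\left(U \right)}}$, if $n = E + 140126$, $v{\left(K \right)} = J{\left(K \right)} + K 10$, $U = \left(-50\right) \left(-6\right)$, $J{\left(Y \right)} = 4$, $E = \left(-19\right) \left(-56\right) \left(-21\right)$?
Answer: $\sqrt{120786} \approx 347.54$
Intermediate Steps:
$E = -22344$ ($E = 1064 \left(-21\right) = -22344$)
$U = 300$
$v{\left(K \right)} = 4 + 10 K$ ($v{\left(K \right)} = 4 + K 10 = 4 + 10 K$)
$n = 117782$ ($n = -22344 + 140126 = 117782$)
$\sqrt{n + v{\left(U \right)}} = \sqrt{117782 + \left(4 + 10 \cdot 300\right)} = \sqrt{117782 + \left(4 + 3000\right)} = \sqrt{117782 + 3004} = \sqrt{120786}$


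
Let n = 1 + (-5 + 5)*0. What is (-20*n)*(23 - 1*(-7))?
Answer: -600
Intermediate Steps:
n = 1 (n = 1 + 0*0 = 1 + 0 = 1)
(-20*n)*(23 - 1*(-7)) = (-20*1)*(23 - 1*(-7)) = -20*(23 + 7) = -20*30 = -600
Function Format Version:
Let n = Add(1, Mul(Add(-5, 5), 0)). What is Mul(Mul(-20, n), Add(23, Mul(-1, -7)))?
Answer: -600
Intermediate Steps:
n = 1 (n = Add(1, Mul(0, 0)) = Add(1, 0) = 1)
Mul(Mul(-20, n), Add(23, Mul(-1, -7))) = Mul(Mul(-20, 1), Add(23, Mul(-1, -7))) = Mul(-20, Add(23, 7)) = Mul(-20, 30) = -600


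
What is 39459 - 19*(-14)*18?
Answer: 44247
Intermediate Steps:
39459 - 19*(-14)*18 = 39459 + 266*18 = 39459 + 4788 = 44247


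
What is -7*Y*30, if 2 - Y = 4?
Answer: 420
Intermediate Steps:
Y = -2 (Y = 2 - 1*4 = 2 - 4 = -2)
-7*Y*30 = -7*(-2)*30 = 14*30 = 420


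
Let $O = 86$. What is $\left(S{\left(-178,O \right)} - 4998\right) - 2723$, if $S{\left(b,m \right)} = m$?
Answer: $-7635$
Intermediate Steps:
$\left(S{\left(-178,O \right)} - 4998\right) - 2723 = \left(86 - 4998\right) - 2723 = -4912 - 2723 = -7635$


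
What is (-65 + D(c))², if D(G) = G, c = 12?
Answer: 2809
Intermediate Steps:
(-65 + D(c))² = (-65 + 12)² = (-53)² = 2809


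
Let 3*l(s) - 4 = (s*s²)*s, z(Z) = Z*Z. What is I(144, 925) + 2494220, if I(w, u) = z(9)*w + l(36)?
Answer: 9197272/3 ≈ 3.0658e+6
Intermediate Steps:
z(Z) = Z²
l(s) = 4/3 + s⁴/3 (l(s) = 4/3 + ((s*s²)*s)/3 = 4/3 + (s³*s)/3 = 4/3 + s⁴/3)
I(w, u) = 1679620/3 + 81*w (I(w, u) = 9²*w + (4/3 + (⅓)*36⁴) = 81*w + (4/3 + (⅓)*1679616) = 81*w + (4/3 + 559872) = 81*w + 1679620/3 = 1679620/3 + 81*w)
I(144, 925) + 2494220 = (1679620/3 + 81*144) + 2494220 = (1679620/3 + 11664) + 2494220 = 1714612/3 + 2494220 = 9197272/3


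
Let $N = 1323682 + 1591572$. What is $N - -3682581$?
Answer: $6597835$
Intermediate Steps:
$N = 2915254$
$N - -3682581 = 2915254 - -3682581 = 2915254 + 3682581 = 6597835$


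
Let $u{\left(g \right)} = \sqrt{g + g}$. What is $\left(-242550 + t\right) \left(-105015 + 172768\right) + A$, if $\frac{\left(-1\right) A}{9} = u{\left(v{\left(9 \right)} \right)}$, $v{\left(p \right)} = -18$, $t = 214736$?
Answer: $-1884481942 - 54 i \approx -1.8845 \cdot 10^{9} - 54.0 i$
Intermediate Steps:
$u{\left(g \right)} = \sqrt{2} \sqrt{g}$ ($u{\left(g \right)} = \sqrt{2 g} = \sqrt{2} \sqrt{g}$)
$A = - 54 i$ ($A = - 9 \sqrt{2} \sqrt{-18} = - 9 \sqrt{2} \cdot 3 i \sqrt{2} = - 9 \cdot 6 i = - 54 i \approx - 54.0 i$)
$\left(-242550 + t\right) \left(-105015 + 172768\right) + A = \left(-242550 + 214736\right) \left(-105015 + 172768\right) - 54 i = \left(-27814\right) 67753 - 54 i = -1884481942 - 54 i$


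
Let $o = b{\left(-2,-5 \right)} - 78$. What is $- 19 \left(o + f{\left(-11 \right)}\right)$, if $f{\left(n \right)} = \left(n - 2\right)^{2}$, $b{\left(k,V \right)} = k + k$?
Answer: $-1653$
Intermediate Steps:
$b{\left(k,V \right)} = 2 k$
$o = -82$ ($o = 2 \left(-2\right) - 78 = -4 - 78 = -82$)
$f{\left(n \right)} = \left(-2 + n\right)^{2}$
$- 19 \left(o + f{\left(-11 \right)}\right) = - 19 \left(-82 + \left(-2 - 11\right)^{2}\right) = - 19 \left(-82 + \left(-13\right)^{2}\right) = - 19 \left(-82 + 169\right) = \left(-19\right) 87 = -1653$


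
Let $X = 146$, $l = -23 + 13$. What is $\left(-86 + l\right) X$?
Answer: $-14016$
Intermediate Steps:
$l = -10$
$\left(-86 + l\right) X = \left(-86 - 10\right) 146 = \left(-96\right) 146 = -14016$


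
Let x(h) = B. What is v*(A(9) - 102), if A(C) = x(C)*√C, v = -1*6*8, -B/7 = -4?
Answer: 864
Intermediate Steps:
B = 28 (B = -7*(-4) = 28)
v = -48 (v = -6*8 = -48)
x(h) = 28
A(C) = 28*√C
v*(A(9) - 102) = -48*(28*√9 - 102) = -48*(28*3 - 102) = -48*(84 - 102) = -48*(-18) = 864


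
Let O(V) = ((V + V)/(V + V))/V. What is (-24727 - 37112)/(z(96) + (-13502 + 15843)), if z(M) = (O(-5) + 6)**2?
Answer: -1545975/59366 ≈ -26.041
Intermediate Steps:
O(V) = 1/V (O(V) = ((2*V)/((2*V)))/V = ((2*V)*(1/(2*V)))/V = 1/V)
z(M) = 841/25 (z(M) = (1/(-5) + 6)**2 = (-1/5 + 6)**2 = (29/5)**2 = 841/25)
(-24727 - 37112)/(z(96) + (-13502 + 15843)) = (-24727 - 37112)/(841/25 + (-13502 + 15843)) = -61839/(841/25 + 2341) = -61839/59366/25 = -61839*25/59366 = -1545975/59366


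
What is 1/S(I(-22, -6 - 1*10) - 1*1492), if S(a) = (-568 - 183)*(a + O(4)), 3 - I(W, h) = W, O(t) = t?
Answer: 1/1098713 ≈ 9.1016e-7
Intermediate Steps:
I(W, h) = 3 - W
S(a) = -3004 - 751*a (S(a) = (-568 - 183)*(a + 4) = -751*(4 + a) = -3004 - 751*a)
1/S(I(-22, -6 - 1*10) - 1*1492) = 1/(-3004 - 751*((3 - 1*(-22)) - 1*1492)) = 1/(-3004 - 751*((3 + 22) - 1492)) = 1/(-3004 - 751*(25 - 1492)) = 1/(-3004 - 751*(-1467)) = 1/(-3004 + 1101717) = 1/1098713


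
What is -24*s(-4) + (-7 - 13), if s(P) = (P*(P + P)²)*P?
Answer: -24596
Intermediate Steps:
s(P) = 4*P⁴ (s(P) = (P*(2*P)²)*P = (P*(4*P²))*P = (4*P³)*P = 4*P⁴)
-24*s(-4) + (-7 - 13) = -96*(-4)⁴ + (-7 - 13) = -96*256 - 20 = -24*1024 - 20 = -24576 - 20 = -24596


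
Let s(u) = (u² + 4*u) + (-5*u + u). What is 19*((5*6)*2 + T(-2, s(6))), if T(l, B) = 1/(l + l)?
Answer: 4541/4 ≈ 1135.3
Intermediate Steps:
s(u) = u² (s(u) = (u² + 4*u) - 4*u = u²)
T(l, B) = 1/(2*l)
19*((5*6)*2 + T(-2, s(6))) = 19*((5*6)*2 + (½)/(-2)) = 19*(30*2 + (½)*(-½)) = 19*(60 - ¼) = 19*(239/4) = 4541/4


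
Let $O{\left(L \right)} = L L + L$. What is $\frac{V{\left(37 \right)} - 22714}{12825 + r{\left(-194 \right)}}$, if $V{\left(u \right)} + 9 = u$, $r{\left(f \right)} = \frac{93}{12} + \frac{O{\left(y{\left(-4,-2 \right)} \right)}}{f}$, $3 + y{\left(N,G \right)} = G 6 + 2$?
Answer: $- \frac{8802168}{4978795} \approx -1.7679$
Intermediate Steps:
$y{\left(N,G \right)} = -1 + 6 G$ ($y{\left(N,G \right)} = -3 + \left(G 6 + 2\right) = -3 + \left(6 G + 2\right) = -3 + \left(2 + 6 G\right) = -1 + 6 G$)
$O{\left(L \right)} = L + L^{2}$ ($O{\left(L \right)} = L^{2} + L = L + L^{2}$)
$r{\left(f \right)} = \frac{31}{4} + \frac{156}{f}$ ($r{\left(f \right)} = \frac{93}{12} + \frac{\left(-1 + 6 \left(-2\right)\right) \left(1 + \left(-1 + 6 \left(-2\right)\right)\right)}{f} = 93 \cdot \frac{1}{12} + \frac{\left(-1 - 12\right) \left(1 - 13\right)}{f} = \frac{31}{4} + \frac{\left(-13\right) \left(1 - 13\right)}{f} = \frac{31}{4} + \frac{\left(-13\right) \left(-12\right)}{f} = \frac{31}{4} + \frac{156}{f}$)
$V{\left(u \right)} = -9 + u$
$\frac{V{\left(37 \right)} - 22714}{12825 + r{\left(-194 \right)}} = \frac{\left(-9 + 37\right) - 22714}{12825 + \left(\frac{31}{4} + \frac{156}{-194}\right)} = \frac{28 - 22714}{12825 + \left(\frac{31}{4} + 156 \left(- \frac{1}{194}\right)\right)} = - \frac{22686}{12825 + \left(\frac{31}{4} - \frac{78}{97}\right)} = - \frac{22686}{12825 + \frac{2695}{388}} = - \frac{22686}{\frac{4978795}{388}} = \left(-22686\right) \frac{388}{4978795} = - \frac{8802168}{4978795}$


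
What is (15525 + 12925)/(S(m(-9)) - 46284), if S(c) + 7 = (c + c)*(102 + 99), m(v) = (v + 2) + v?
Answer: -28450/52723 ≈ -0.53961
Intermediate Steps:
m(v) = 2 + 2*v (m(v) = (2 + v) + v = 2 + 2*v)
S(c) = -7 + 402*c (S(c) = -7 + (c + c)*(102 + 99) = -7 + (2*c)*201 = -7 + 402*c)
(15525 + 12925)/(S(m(-9)) - 46284) = (15525 + 12925)/((-7 + 402*(2 + 2*(-9))) - 46284) = 28450/((-7 + 402*(2 - 18)) - 46284) = 28450/((-7 + 402*(-16)) - 46284) = 28450/((-7 - 6432) - 46284) = 28450/(-6439 - 46284) = 28450/(-52723) = 28450*(-1/52723) = -28450/52723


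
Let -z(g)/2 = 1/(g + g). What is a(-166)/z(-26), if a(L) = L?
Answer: -4316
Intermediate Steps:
z(g) = -1/g (z(g) = -2/(g + g) = -2*1/(2*g) = -1/g)
a(-166)/z(-26) = -166/((-1/(-26))) = -166/((-1*(-1/26))) = -166/1/26 = -166*26 = -4316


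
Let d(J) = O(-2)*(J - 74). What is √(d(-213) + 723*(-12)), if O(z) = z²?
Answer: 4*I*√614 ≈ 99.116*I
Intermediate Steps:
d(J) = -296 + 4*J (d(J) = (-2)²*(J - 74) = 4*(-74 + J) = -296 + 4*J)
√(d(-213) + 723*(-12)) = √((-296 + 4*(-213)) + 723*(-12)) = √((-296 - 852) - 8676) = √(-1148 - 8676) = √(-9824) = 4*I*√614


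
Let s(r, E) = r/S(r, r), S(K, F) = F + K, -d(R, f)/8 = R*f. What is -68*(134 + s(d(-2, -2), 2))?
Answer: -9146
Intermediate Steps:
d(R, f) = -8*R*f
s(r, E) = ½ (s(r, E) = r/(r + r) = r/((2*r)) = r*(1/(2*r)) = ½)
-68*(134 + s(d(-2, -2), 2)) = -68*(134 + ½) = -68*269/2 = -9146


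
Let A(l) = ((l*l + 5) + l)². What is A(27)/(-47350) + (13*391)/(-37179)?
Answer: -1280695277/103554450 ≈ -12.367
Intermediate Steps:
A(l) = (5 + l + l²)² (A(l) = ((l² + 5) + l)² = ((5 + l²) + l)² = (5 + l + l²)²)
A(27)/(-47350) + (13*391)/(-37179) = (5 + 27 + 27²)²/(-47350) + (13*391)/(-37179) = (5 + 27 + 729)²*(-1/47350) + 5083*(-1/37179) = 761²*(-1/47350) - 299/2187 = 579121*(-1/47350) - 299/2187 = -579121/47350 - 299/2187 = -1280695277/103554450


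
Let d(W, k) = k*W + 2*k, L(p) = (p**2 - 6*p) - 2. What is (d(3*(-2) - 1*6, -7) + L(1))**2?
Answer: 3969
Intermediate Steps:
L(p) = -2 + p**2 - 6*p
d(W, k) = 2*k + W*k (d(W, k) = W*k + 2*k = 2*k + W*k)
(d(3*(-2) - 1*6, -7) + L(1))**2 = (-7*(2 + (3*(-2) - 1*6)) + (-2 + 1**2 - 6*1))**2 = (-7*(2 + (-6 - 6)) + (-2 + 1 - 6))**2 = (-7*(2 - 12) - 7)**2 = (-7*(-10) - 7)**2 = (70 - 7)**2 = 63**2 = 3969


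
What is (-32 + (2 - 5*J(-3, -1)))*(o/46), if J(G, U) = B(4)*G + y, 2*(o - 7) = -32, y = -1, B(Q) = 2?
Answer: -45/46 ≈ -0.97826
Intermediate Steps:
o = -9 (o = 7 + (1/2)*(-32) = 7 - 16 = -9)
J(G, U) = -1 + 2*G (J(G, U) = 2*G - 1 = -1 + 2*G)
(-32 + (2 - 5*J(-3, -1)))*(o/46) = (-32 + (2 - 5*(-1 + 2*(-3))))*(-9/46) = (-32 + (2 - 5*(-1 - 6)))*(-9*1/46) = (-32 + (2 - 5*(-7)))*(-9/46) = (-32 + (2 + 35))*(-9/46) = (-32 + 37)*(-9/46) = 5*(-9/46) = -45/46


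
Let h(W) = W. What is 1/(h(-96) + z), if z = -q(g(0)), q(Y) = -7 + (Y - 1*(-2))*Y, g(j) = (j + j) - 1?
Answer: -1/88 ≈ -0.011364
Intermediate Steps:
g(j) = -1 + 2*j (g(j) = 2*j - 1 = -1 + 2*j)
q(Y) = -7 + Y*(2 + Y) (q(Y) = -7 + (Y + 2)*Y = -7 + (2 + Y)*Y = -7 + Y*(2 + Y))
z = 8 (z = -(-7 + (-1 + 2*0)**2 + 2*(-1 + 2*0)) = -(-7 + (-1 + 0)**2 + 2*(-1 + 0)) = -(-7 + (-1)**2 + 2*(-1)) = -(-7 + 1 - 2) = -1*(-8) = 8)
1/(h(-96) + z) = 1/(-96 + 8) = 1/(-88) = -1/88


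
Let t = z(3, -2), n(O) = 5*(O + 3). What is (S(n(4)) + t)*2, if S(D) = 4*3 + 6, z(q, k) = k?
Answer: 32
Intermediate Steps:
n(O) = 15 + 5*O (n(O) = 5*(3 + O) = 15 + 5*O)
t = -2
S(D) = 18 (S(D) = 12 + 6 = 18)
(S(n(4)) + t)*2 = (18 - 2)*2 = 16*2 = 32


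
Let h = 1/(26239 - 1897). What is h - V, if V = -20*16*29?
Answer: 225893761/24342 ≈ 9280.0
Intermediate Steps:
V = -9280 (V = -320*29 = -9280)
h = 1/24342 ≈ 4.1081e-5
h - V = 1/24342 - 1*(-9280) = 1/24342 + 9280 = 225893761/24342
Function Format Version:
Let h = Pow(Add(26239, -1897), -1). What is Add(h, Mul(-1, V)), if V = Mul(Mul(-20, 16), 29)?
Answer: Rational(225893761, 24342) ≈ 9280.0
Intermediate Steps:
V = -9280 (V = Mul(-320, 29) = -9280)
h = Rational(1, 24342) (h = Pow(24342, -1) = Rational(1, 24342) ≈ 4.1081e-5)
Add(h, Mul(-1, V)) = Add(Rational(1, 24342), Mul(-1, -9280)) = Add(Rational(1, 24342), 9280) = Rational(225893761, 24342)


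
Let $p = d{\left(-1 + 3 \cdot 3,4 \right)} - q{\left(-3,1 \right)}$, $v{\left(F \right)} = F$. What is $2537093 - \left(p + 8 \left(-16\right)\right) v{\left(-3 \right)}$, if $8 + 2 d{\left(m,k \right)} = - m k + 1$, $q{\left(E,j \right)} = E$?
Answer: $\frac{5073319}{2} \approx 2.5367 \cdot 10^{6}$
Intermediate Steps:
$d{\left(m,k \right)} = - \frac{7}{2} - \frac{k m}{2}$ ($d{\left(m,k \right)} = -4 + \frac{- m k + 1}{2} = -4 + \frac{- k m + 1}{2} = -4 + \frac{1 - k m}{2} = -4 - \left(- \frac{1}{2} + \frac{k m}{2}\right) = - \frac{7}{2} - \frac{k m}{2}$)
$p = - \frac{33}{2}$ ($p = \left(- \frac{7}{2} - 2 \left(-1 + 3 \cdot 3\right)\right) - -3 = \left(- \frac{7}{2} - 2 \left(-1 + 9\right)\right) + 3 = \left(- \frac{7}{2} - 2 \cdot 8\right) + 3 = \left(- \frac{7}{2} - 16\right) + 3 = - \frac{39}{2} + 3 = - \frac{33}{2} \approx -16.5$)
$2537093 - \left(p + 8 \left(-16\right)\right) v{\left(-3 \right)} = 2537093 - \left(- \frac{33}{2} + 8 \left(-16\right)\right) \left(-3\right) = 2537093 - \left(- \frac{33}{2} - 128\right) \left(-3\right) = 2537093 - \left(- \frac{289}{2}\right) \left(-3\right) = 2537093 - \frac{867}{2} = \frac{5073319}{2}$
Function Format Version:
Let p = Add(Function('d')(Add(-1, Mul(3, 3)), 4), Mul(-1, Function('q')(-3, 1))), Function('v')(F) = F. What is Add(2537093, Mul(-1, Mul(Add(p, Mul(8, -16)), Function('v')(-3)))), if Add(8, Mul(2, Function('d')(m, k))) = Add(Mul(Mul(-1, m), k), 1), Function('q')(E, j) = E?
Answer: Rational(5073319, 2) ≈ 2.5367e+6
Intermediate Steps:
Function('d')(m, k) = Add(Rational(-7, 2), Mul(Rational(-1, 2), k, m)) (Function('d')(m, k) = Add(-4, Mul(Rational(1, 2), Add(Mul(Mul(-1, m), k), 1))) = Add(-4, Mul(Rational(1, 2), Add(Mul(-1, k, m), 1))) = Add(-4, Mul(Rational(1, 2), Add(1, Mul(-1, k, m)))) = Add(-4, Add(Rational(1, 2), Mul(Rational(-1, 2), k, m))) = Add(Rational(-7, 2), Mul(Rational(-1, 2), k, m)))
p = Rational(-33, 2) (p = Add(Add(Rational(-7, 2), Mul(Rational(-1, 2), 4, Add(-1, Mul(3, 3)))), Mul(-1, -3)) = Add(Add(Rational(-7, 2), Mul(Rational(-1, 2), 4, Add(-1, 9))), 3) = Add(Add(Rational(-7, 2), Mul(Rational(-1, 2), 4, 8)), 3) = Add(Add(Rational(-7, 2), -16), 3) = Add(Rational(-39, 2), 3) = Rational(-33, 2) ≈ -16.500)
Add(2537093, Mul(-1, Mul(Add(p, Mul(8, -16)), Function('v')(-3)))) = Add(2537093, Mul(-1, Mul(Add(Rational(-33, 2), Mul(8, -16)), -3))) = Add(2537093, Mul(-1, Mul(Add(Rational(-33, 2), -128), -3))) = Add(2537093, Mul(-1, Mul(Rational(-289, 2), -3))) = Add(2537093, Mul(-1, Rational(867, 2))) = Add(2537093, Rational(-867, 2)) = Rational(5073319, 2)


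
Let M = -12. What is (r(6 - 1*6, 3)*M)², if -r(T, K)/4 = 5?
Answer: 57600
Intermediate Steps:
r(T, K) = -20 (r(T, K) = -4*5 = -20)
(r(6 - 1*6, 3)*M)² = (-20*(-12))² = 240² = 57600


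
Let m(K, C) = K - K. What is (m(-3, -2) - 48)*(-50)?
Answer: 2400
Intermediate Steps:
m(K, C) = 0
(m(-3, -2) - 48)*(-50) = (0 - 48)*(-50) = -48*(-50) = 2400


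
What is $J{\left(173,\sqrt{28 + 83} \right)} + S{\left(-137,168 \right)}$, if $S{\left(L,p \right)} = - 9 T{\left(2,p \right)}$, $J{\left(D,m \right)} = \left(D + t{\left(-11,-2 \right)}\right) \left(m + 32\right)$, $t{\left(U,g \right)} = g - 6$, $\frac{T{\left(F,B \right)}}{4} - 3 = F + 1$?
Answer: $5064 + 165 \sqrt{111} \approx 6802.4$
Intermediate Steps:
$T{\left(F,B \right)} = 16 + 4 F$ ($T{\left(F,B \right)} = 12 + 4 \left(F + 1\right) = 12 + 4 \left(1 + F\right) = 12 + \left(4 + 4 F\right) = 16 + 4 F$)
$t{\left(U,g \right)} = -6 + g$
$J{\left(D,m \right)} = \left(-8 + D\right) \left(32 + m\right)$ ($J{\left(D,m \right)} = \left(D - 8\right) \left(m + 32\right) = \left(D - 8\right) \left(32 + m\right) = \left(-8 + D\right) \left(32 + m\right)$)
$S{\left(L,p \right)} = -216$ ($S{\left(L,p \right)} = - 9 \left(16 + 4 \cdot 2\right) = - 9 \left(16 + 8\right) = \left(-9\right) 24 = -216$)
$J{\left(173,\sqrt{28 + 83} \right)} + S{\left(-137,168 \right)} = \left(-256 - 8 \sqrt{28 + 83} + 32 \cdot 173 + 173 \sqrt{28 + 83}\right) - 216 = \left(-256 - 8 \sqrt{111} + 5536 + 173 \sqrt{111}\right) - 216 = \left(5280 + 165 \sqrt{111}\right) - 216 = 5064 + 165 \sqrt{111}$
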